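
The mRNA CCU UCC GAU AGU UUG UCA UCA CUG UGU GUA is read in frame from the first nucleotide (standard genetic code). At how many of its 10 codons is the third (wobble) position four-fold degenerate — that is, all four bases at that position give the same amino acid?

Codon 1 CCU (Pro): third position 4-fold.
Codon 2 UCC (Ser): third position 4-fold.
Codon 3 GAU (Asp): third position 2-fold.
Codon 4 AGU (Ser): third position 2-fold.
Codon 5 UUG (Leu): third position 2-fold.
Codon 6 UCA (Ser): third position 4-fold.
Codon 7 UCA (Ser): third position 4-fold.
Codon 8 CUG (Leu): third position 4-fold.
Codon 9 UGU (Cys): third position 2-fold.
Codon 10 GUA (Val): third position 4-fold.
Four-fold degenerate third positions: 6.

6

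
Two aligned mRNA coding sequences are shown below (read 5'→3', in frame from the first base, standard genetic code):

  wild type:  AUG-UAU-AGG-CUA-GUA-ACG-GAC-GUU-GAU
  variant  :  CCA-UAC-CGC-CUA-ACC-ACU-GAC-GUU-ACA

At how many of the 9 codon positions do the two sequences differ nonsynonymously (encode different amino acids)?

3

Codon 1: AUG Met / CCA Pro — nonsynonymous.
Codon 2: UAU Tyr / UAC Tyr — synonymous.
Codon 3: AGG Arg / CGC Arg — synonymous.
Codon 4: CUA Leu / CUA Leu — identical.
Codon 5: GUA Val / ACC Thr — nonsynonymous.
Codon 6: ACG Thr / ACU Thr — synonymous.
Codon 7: GAC Asp / GAC Asp — identical.
Codon 8: GUU Val / GUU Val — identical.
Codon 9: GAU Asp / ACA Thr — nonsynonymous.
Nonsynonymous differences: 3.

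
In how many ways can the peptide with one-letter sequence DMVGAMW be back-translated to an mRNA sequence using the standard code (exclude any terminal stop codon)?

128

Asp: 2 codons.
Met: 1 codon.
Val: 4 codons.
Gly: 4 codons.
Ala: 4 codons.
Met: 1 codon.
Trp: 1 codon.
2 × 1 × 4 × 4 × 4 × 1 × 1 = 128.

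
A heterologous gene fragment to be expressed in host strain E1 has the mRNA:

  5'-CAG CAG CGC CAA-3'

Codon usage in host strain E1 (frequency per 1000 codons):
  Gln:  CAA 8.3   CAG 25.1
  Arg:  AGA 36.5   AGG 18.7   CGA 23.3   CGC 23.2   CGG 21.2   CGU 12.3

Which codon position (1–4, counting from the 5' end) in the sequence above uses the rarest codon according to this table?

4

Codon 1 CAG (Gln): 25.1 per 1000.
Codon 2 CAG (Gln): 25.1 per 1000.
Codon 3 CGC (Arg): 23.2 per 1000.
Codon 4 CAA (Gln): 8.3 per 1000.
Lowest frequency is 8.3 at codon 4.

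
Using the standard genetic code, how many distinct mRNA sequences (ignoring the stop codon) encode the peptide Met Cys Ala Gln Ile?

48

Met: 1 codon.
Cys: 2 codons.
Ala: 4 codons.
Gln: 2 codons.
Ile: 3 codons.
1 × 2 × 4 × 2 × 3 = 48.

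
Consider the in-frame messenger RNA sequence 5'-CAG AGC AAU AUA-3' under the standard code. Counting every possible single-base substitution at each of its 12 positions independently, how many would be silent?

Codon 1 (CAG, Gln): 1 synonymous substitution.
Codon 2 (AGC, Ser): 1 synonymous substitution.
Codon 3 (AAU, Asn): 1 synonymous substitution.
Codon 4 (AUA, Ile): 2 synonymous substitutions.
Total: 1 + 1 + 1 + 2 = 5.

5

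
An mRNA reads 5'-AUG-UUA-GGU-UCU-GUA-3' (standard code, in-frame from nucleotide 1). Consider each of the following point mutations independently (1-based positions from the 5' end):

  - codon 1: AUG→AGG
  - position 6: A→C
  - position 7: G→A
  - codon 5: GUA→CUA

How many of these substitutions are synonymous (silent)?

0

Codon 1: AUG (Met) → AGG (Arg) — missense.
Codon 2: UUA (Leu) → UUC (Phe) — missense.
Codon 3: GGU (Gly) → AGU (Ser) — missense.
Codon 5: GUA (Val) → CUA (Leu) — missense.
Synonymous: 0 of 4.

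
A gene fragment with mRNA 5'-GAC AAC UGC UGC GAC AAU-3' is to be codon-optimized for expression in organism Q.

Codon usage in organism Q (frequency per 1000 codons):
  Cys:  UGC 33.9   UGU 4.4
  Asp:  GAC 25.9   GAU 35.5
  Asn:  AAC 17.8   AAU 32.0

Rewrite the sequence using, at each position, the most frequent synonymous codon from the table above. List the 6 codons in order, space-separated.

Codon 1 (Asp): best is GAU at 35.5.
Codon 2 (Asn): best is AAU at 32.0.
Codon 3 (Cys): best is UGC at 33.9.
Codon 4 (Cys): best is UGC at 33.9.
Codon 5 (Asp): best is GAU at 35.5.
Codon 6 (Asn): best is AAU at 32.0.

GAU AAU UGC UGC GAU AAU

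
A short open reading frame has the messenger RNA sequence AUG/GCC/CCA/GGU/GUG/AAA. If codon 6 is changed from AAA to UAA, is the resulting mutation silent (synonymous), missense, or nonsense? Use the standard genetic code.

nonsense

Position 16 falls in codon 6: AAA → Lys.
After the substitution the codon is UAA → Stop.
The new codon is a stop codon, so this is a nonsense mutation.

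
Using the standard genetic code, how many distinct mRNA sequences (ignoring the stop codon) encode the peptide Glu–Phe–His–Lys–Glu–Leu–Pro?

Glu: 2 codons.
Phe: 2 codons.
His: 2 codons.
Lys: 2 codons.
Glu: 2 codons.
Leu: 6 codons.
Pro: 4 codons.
2 × 2 × 2 × 2 × 2 × 6 × 4 = 768.

768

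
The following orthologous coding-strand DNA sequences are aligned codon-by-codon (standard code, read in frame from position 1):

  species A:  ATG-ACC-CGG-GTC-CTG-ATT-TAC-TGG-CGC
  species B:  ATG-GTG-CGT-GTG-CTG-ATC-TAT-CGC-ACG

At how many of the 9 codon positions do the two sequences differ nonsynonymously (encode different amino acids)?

Codon 1: ATG Met / ATG Met — identical.
Codon 2: ACC Thr / GTG Val — nonsynonymous.
Codon 3: CGG Arg / CGT Arg — synonymous.
Codon 4: GTC Val / GTG Val — synonymous.
Codon 5: CTG Leu / CTG Leu — identical.
Codon 6: ATT Ile / ATC Ile — synonymous.
Codon 7: TAC Tyr / TAT Tyr — synonymous.
Codon 8: TGG Trp / CGC Arg — nonsynonymous.
Codon 9: CGC Arg / ACG Thr — nonsynonymous.
Nonsynonymous differences: 3.

3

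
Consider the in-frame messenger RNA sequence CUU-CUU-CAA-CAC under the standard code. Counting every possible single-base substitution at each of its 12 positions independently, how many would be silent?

Codon 1 (CUU, Leu): 3 synonymous substitutions.
Codon 2 (CUU, Leu): 3 synonymous substitutions.
Codon 3 (CAA, Gln): 1 synonymous substitution.
Codon 4 (CAC, His): 1 synonymous substitution.
Total: 3 + 3 + 1 + 1 = 8.

8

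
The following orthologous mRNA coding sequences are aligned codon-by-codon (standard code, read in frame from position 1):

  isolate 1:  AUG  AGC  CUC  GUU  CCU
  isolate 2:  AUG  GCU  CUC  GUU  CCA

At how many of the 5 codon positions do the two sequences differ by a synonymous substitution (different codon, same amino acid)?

Codon 1: AUG Met / AUG Met — identical.
Codon 2: AGC Ser / GCU Ala — nonsynonymous.
Codon 3: CUC Leu / CUC Leu — identical.
Codon 4: GUU Val / GUU Val — identical.
Codon 5: CCU Pro / CCA Pro — synonymous.
Synonymous differences: 1.

1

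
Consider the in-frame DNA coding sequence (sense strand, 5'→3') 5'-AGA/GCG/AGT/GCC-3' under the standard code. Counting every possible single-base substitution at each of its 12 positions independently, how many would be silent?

9

Codon 1 (AGA, Arg): 2 synonymous substitutions.
Codon 2 (GCG, Ala): 3 synonymous substitutions.
Codon 3 (AGT, Ser): 1 synonymous substitution.
Codon 4 (GCC, Ala): 3 synonymous substitutions.
Total: 2 + 3 + 1 + 3 = 9.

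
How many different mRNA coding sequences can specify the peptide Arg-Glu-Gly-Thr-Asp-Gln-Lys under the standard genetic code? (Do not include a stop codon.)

1536

Arg: 6 codons.
Glu: 2 codons.
Gly: 4 codons.
Thr: 4 codons.
Asp: 2 codons.
Gln: 2 codons.
Lys: 2 codons.
6 × 2 × 4 × 4 × 2 × 2 × 2 = 1536.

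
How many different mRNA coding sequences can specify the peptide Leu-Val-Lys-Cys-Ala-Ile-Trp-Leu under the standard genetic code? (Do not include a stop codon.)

6912

Leu: 6 codons.
Val: 4 codons.
Lys: 2 codons.
Cys: 2 codons.
Ala: 4 codons.
Ile: 3 codons.
Trp: 1 codon.
Leu: 6 codons.
6 × 4 × 2 × 2 × 4 × 3 × 1 × 6 = 6912.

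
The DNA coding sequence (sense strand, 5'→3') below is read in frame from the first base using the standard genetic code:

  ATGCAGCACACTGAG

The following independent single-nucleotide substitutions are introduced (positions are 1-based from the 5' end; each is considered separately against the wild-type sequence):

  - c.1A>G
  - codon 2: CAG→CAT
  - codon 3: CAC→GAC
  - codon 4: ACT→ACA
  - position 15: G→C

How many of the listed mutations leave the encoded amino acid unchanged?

1

Codon 1: ATG (Met) → GTG (Val) — missense.
Codon 2: CAG (Gln) → CAT (His) — missense.
Codon 3: CAC (His) → GAC (Asp) — missense.
Codon 4: ACT (Thr) → ACA (Thr) — synonymous.
Codon 5: GAG (Glu) → GAC (Asp) — missense.
Synonymous: 1 of 5.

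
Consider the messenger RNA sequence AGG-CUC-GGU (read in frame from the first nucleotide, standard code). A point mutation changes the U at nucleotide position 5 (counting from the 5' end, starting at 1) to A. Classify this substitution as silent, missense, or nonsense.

Position 5 falls in codon 2: CUC → Leu.
After the substitution the codon is CAC → His.
Leu ≠ His, so this is a missense mutation.

missense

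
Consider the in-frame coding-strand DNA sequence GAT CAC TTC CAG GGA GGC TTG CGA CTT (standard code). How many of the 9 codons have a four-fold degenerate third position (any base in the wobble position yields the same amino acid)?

4

Codon 1 GAT (Asp): third position 2-fold.
Codon 2 CAC (His): third position 2-fold.
Codon 3 TTC (Phe): third position 2-fold.
Codon 4 CAG (Gln): third position 2-fold.
Codon 5 GGA (Gly): third position 4-fold.
Codon 6 GGC (Gly): third position 4-fold.
Codon 7 TTG (Leu): third position 2-fold.
Codon 8 CGA (Arg): third position 4-fold.
Codon 9 CTT (Leu): third position 4-fold.
Four-fold degenerate third positions: 4.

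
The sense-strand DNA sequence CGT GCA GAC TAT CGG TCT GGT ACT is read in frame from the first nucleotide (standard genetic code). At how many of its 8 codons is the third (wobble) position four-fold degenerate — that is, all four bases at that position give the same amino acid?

6

Codon 1 CGT (Arg): third position 4-fold.
Codon 2 GCA (Ala): third position 4-fold.
Codon 3 GAC (Asp): third position 2-fold.
Codon 4 TAT (Tyr): third position 2-fold.
Codon 5 CGG (Arg): third position 4-fold.
Codon 6 TCT (Ser): third position 4-fold.
Codon 7 GGT (Gly): third position 4-fold.
Codon 8 ACT (Thr): third position 4-fold.
Four-fold degenerate third positions: 6.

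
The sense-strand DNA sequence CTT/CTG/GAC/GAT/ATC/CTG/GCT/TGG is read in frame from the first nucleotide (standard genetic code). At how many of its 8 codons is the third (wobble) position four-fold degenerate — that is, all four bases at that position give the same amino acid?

4

Codon 1 CTT (Leu): third position 4-fold.
Codon 2 CTG (Leu): third position 4-fold.
Codon 3 GAC (Asp): third position 2-fold.
Codon 4 GAT (Asp): third position 2-fold.
Codon 5 ATC (Ile): third position 3-fold.
Codon 6 CTG (Leu): third position 4-fold.
Codon 7 GCT (Ala): third position 4-fold.
Codon 8 TGG (Trp): third position 1-fold.
Four-fold degenerate third positions: 4.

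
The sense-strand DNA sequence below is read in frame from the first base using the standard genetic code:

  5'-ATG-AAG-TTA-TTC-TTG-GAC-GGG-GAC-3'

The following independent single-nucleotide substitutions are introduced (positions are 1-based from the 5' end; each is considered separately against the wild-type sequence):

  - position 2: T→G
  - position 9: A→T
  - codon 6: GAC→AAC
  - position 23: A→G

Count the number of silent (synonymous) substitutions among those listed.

0

Codon 1: ATG (Met) → AGG (Arg) — missense.
Codon 3: TTA (Leu) → TTT (Phe) — missense.
Codon 6: GAC (Asp) → AAC (Asn) — missense.
Codon 8: GAC (Asp) → GGC (Gly) — missense.
Synonymous: 0 of 4.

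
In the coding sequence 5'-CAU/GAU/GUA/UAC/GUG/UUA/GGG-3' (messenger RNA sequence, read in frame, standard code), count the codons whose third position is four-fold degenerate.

3

Codon 1 CAU (His): third position 2-fold.
Codon 2 GAU (Asp): third position 2-fold.
Codon 3 GUA (Val): third position 4-fold.
Codon 4 UAC (Tyr): third position 2-fold.
Codon 5 GUG (Val): third position 4-fold.
Codon 6 UUA (Leu): third position 2-fold.
Codon 7 GGG (Gly): third position 4-fold.
Four-fold degenerate third positions: 3.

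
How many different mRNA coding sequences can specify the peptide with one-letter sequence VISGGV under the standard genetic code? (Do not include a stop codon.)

4608

Val: 4 codons.
Ile: 3 codons.
Ser: 6 codons.
Gly: 4 codons.
Gly: 4 codons.
Val: 4 codons.
4 × 3 × 6 × 4 × 4 × 4 = 4608.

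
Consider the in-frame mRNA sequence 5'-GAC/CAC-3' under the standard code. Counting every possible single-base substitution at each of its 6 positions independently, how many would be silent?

2

Codon 1 (GAC, Asp): 1 synonymous substitution.
Codon 2 (CAC, His): 1 synonymous substitution.
Total: 1 + 1 = 2.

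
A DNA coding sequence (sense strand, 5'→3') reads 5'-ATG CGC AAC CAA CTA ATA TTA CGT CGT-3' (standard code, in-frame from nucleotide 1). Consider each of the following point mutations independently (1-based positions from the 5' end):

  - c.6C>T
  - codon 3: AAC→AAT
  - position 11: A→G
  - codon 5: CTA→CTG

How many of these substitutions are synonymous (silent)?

3

Codon 2: CGC (Arg) → CGT (Arg) — synonymous.
Codon 3: AAC (Asn) → AAT (Asn) — synonymous.
Codon 4: CAA (Gln) → CGA (Arg) — missense.
Codon 5: CTA (Leu) → CTG (Leu) — synonymous.
Synonymous: 3 of 4.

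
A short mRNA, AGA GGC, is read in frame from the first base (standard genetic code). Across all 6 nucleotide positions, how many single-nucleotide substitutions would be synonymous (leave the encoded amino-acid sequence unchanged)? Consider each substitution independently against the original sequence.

Codon 1 (AGA, Arg): 2 synonymous substitutions.
Codon 2 (GGC, Gly): 3 synonymous substitutions.
Total: 2 + 3 = 5.

5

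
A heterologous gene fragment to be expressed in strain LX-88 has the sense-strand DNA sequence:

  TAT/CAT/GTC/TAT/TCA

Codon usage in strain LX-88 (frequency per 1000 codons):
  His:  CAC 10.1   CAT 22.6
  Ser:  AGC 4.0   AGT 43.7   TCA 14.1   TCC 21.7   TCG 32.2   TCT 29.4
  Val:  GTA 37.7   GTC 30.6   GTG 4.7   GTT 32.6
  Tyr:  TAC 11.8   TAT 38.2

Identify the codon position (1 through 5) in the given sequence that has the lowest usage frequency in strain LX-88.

5

Codon 1 TAT (Tyr): 38.2 per 1000.
Codon 2 CAT (His): 22.6 per 1000.
Codon 3 GTC (Val): 30.6 per 1000.
Codon 4 TAT (Tyr): 38.2 per 1000.
Codon 5 TCA (Ser): 14.1 per 1000.
Lowest frequency is 14.1 at codon 5.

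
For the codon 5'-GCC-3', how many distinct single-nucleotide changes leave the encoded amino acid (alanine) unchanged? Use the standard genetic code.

3

Position 1: none → 0 synonymous.
Position 2: none → 0 synonymous.
Position 3: GCU, GCA, GCG → 3 synonymous.
Total: 0 + 0 + 3 = 3.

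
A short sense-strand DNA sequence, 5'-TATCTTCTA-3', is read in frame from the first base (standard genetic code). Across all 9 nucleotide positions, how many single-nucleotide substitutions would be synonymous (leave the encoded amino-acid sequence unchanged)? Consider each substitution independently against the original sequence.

8

Codon 1 (TAT, Tyr): 1 synonymous substitution.
Codon 2 (CTT, Leu): 3 synonymous substitutions.
Codon 3 (CTA, Leu): 4 synonymous substitutions.
Total: 1 + 3 + 4 = 8.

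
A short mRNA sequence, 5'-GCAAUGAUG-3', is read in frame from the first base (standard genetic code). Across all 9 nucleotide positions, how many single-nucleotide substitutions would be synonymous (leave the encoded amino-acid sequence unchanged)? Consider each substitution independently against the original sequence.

3

Codon 1 (GCA, Ala): 3 synonymous substitutions.
Codon 2 (AUG, Met): 0 synonymous substitutions.
Codon 3 (AUG, Met): 0 synonymous substitutions.
Total: 3 + 0 + 0 = 3.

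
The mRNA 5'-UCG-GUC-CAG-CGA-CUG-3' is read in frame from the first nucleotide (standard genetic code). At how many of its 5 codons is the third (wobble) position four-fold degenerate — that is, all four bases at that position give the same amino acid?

4

Codon 1 UCG (Ser): third position 4-fold.
Codon 2 GUC (Val): third position 4-fold.
Codon 3 CAG (Gln): third position 2-fold.
Codon 4 CGA (Arg): third position 4-fold.
Codon 5 CUG (Leu): third position 4-fold.
Four-fold degenerate third positions: 4.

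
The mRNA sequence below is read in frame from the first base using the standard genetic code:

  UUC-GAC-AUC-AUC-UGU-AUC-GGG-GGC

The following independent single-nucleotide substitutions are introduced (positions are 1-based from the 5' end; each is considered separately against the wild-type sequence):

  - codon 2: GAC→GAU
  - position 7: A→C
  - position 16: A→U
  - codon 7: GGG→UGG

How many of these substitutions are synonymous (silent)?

1

Codon 2: GAC (Asp) → GAU (Asp) — synonymous.
Codon 3: AUC (Ile) → CUC (Leu) — missense.
Codon 6: AUC (Ile) → UUC (Phe) — missense.
Codon 7: GGG (Gly) → UGG (Trp) — missense.
Synonymous: 1 of 4.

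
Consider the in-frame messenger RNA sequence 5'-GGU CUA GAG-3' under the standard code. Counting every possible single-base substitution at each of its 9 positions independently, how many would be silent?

8

Codon 1 (GGU, Gly): 3 synonymous substitutions.
Codon 2 (CUA, Leu): 4 synonymous substitutions.
Codon 3 (GAG, Glu): 1 synonymous substitution.
Total: 3 + 4 + 1 = 8.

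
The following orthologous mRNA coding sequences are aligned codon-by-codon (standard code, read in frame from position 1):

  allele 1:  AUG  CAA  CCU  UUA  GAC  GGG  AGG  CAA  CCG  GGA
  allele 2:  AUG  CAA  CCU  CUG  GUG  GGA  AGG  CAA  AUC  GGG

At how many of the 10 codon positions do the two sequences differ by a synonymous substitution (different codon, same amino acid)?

Codon 1: AUG Met / AUG Met — identical.
Codon 2: CAA Gln / CAA Gln — identical.
Codon 3: CCU Pro / CCU Pro — identical.
Codon 4: UUA Leu / CUG Leu — synonymous.
Codon 5: GAC Asp / GUG Val — nonsynonymous.
Codon 6: GGG Gly / GGA Gly — synonymous.
Codon 7: AGG Arg / AGG Arg — identical.
Codon 8: CAA Gln / CAA Gln — identical.
Codon 9: CCG Pro / AUC Ile — nonsynonymous.
Codon 10: GGA Gly / GGG Gly — synonymous.
Synonymous differences: 3.

3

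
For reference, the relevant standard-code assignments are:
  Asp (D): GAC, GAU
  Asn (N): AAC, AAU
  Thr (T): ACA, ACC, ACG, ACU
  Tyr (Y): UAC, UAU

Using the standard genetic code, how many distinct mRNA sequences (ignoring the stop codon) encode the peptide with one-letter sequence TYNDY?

Thr: 4 codons.
Tyr: 2 codons.
Asn: 2 codons.
Asp: 2 codons.
Tyr: 2 codons.
4 × 2 × 2 × 2 × 2 = 64.

64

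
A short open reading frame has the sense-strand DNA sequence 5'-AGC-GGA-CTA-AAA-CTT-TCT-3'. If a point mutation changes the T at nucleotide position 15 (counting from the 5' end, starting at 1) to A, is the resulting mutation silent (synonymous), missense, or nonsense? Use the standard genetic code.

Position 15 falls in codon 5: CTT → Leu.
After the substitution the codon is CTA → Leu.
Both encode Leu, so the change is synonymous.

silent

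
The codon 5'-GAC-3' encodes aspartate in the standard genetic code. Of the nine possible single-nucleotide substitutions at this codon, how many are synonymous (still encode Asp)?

Position 1: none → 0 synonymous.
Position 2: none → 0 synonymous.
Position 3: GAU → 1 synonymous.
Total: 0 + 0 + 1 = 1.

1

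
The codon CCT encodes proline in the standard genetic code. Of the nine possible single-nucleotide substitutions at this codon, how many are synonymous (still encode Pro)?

3

Position 1: none → 0 synonymous.
Position 2: none → 0 synonymous.
Position 3: CCC, CCA, CCG → 3 synonymous.
Total: 0 + 0 + 3 = 3.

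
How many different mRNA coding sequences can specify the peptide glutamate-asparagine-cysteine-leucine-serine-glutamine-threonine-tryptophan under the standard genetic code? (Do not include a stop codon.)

2304

Glu: 2 codons.
Asn: 2 codons.
Cys: 2 codons.
Leu: 6 codons.
Ser: 6 codons.
Gln: 2 codons.
Thr: 4 codons.
Trp: 1 codon.
2 × 2 × 2 × 6 × 6 × 2 × 4 × 1 = 2304.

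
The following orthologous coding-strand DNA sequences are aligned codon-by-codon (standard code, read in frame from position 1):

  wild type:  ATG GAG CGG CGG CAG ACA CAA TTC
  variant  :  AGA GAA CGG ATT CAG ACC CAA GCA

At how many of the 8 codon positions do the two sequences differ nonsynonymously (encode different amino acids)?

Codon 1: ATG Met / AGA Arg — nonsynonymous.
Codon 2: GAG Glu / GAA Glu — synonymous.
Codon 3: CGG Arg / CGG Arg — identical.
Codon 4: CGG Arg / ATT Ile — nonsynonymous.
Codon 5: CAG Gln / CAG Gln — identical.
Codon 6: ACA Thr / ACC Thr — synonymous.
Codon 7: CAA Gln / CAA Gln — identical.
Codon 8: TTC Phe / GCA Ala — nonsynonymous.
Nonsynonymous differences: 3.

3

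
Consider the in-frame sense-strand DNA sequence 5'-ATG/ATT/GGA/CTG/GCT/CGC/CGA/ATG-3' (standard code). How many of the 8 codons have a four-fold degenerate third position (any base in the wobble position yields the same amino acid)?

5

Codon 1 ATG (Met): third position 1-fold.
Codon 2 ATT (Ile): third position 3-fold.
Codon 3 GGA (Gly): third position 4-fold.
Codon 4 CTG (Leu): third position 4-fold.
Codon 5 GCT (Ala): third position 4-fold.
Codon 6 CGC (Arg): third position 4-fold.
Codon 7 CGA (Arg): third position 4-fold.
Codon 8 ATG (Met): third position 1-fold.
Four-fold degenerate third positions: 5.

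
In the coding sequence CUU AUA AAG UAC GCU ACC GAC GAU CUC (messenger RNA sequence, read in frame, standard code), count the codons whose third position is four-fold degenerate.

Codon 1 CUU (Leu): third position 4-fold.
Codon 2 AUA (Ile): third position 3-fold.
Codon 3 AAG (Lys): third position 2-fold.
Codon 4 UAC (Tyr): third position 2-fold.
Codon 5 GCU (Ala): third position 4-fold.
Codon 6 ACC (Thr): third position 4-fold.
Codon 7 GAC (Asp): third position 2-fold.
Codon 8 GAU (Asp): third position 2-fold.
Codon 9 CUC (Leu): third position 4-fold.
Four-fold degenerate third positions: 4.

4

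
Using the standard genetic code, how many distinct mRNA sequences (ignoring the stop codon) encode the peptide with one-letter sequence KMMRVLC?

Lys: 2 codons.
Met: 1 codon.
Met: 1 codon.
Arg: 6 codons.
Val: 4 codons.
Leu: 6 codons.
Cys: 2 codons.
2 × 1 × 1 × 6 × 4 × 6 × 2 = 576.

576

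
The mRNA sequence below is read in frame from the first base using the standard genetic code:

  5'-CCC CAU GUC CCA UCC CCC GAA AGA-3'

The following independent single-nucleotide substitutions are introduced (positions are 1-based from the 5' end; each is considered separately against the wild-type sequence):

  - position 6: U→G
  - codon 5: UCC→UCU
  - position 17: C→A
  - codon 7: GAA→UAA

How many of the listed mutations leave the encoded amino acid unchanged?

Codon 2: CAU (His) → CAG (Gln) — missense.
Codon 5: UCC (Ser) → UCU (Ser) — synonymous.
Codon 6: CCC (Pro) → CAC (His) — missense.
Codon 7: GAA (Glu) → UAA (Stop) — nonsense.
Synonymous: 1 of 4.

1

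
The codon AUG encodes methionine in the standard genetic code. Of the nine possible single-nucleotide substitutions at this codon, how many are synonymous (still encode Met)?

0

Position 1: none → 0 synonymous.
Position 2: none → 0 synonymous.
Position 3: none → 0 synonymous.
Total: 0 + 0 + 0 = 0.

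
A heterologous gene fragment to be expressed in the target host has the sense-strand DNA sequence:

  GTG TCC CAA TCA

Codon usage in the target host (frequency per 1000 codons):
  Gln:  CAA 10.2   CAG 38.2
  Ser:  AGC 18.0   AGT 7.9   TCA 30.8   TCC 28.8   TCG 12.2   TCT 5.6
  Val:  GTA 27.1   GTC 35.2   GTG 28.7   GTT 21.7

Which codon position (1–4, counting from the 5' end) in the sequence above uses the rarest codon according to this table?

Codon 1 GTG (Val): 28.7 per 1000.
Codon 2 TCC (Ser): 28.8 per 1000.
Codon 3 CAA (Gln): 10.2 per 1000.
Codon 4 TCA (Ser): 30.8 per 1000.
Lowest frequency is 10.2 at codon 3.

3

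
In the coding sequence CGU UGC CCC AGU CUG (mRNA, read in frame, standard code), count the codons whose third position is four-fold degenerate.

3

Codon 1 CGU (Arg): third position 4-fold.
Codon 2 UGC (Cys): third position 2-fold.
Codon 3 CCC (Pro): third position 4-fold.
Codon 4 AGU (Ser): third position 2-fold.
Codon 5 CUG (Leu): third position 4-fold.
Four-fold degenerate third positions: 3.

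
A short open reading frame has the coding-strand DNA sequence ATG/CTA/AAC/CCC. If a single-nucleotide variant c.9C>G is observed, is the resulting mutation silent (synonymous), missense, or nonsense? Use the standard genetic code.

missense

Position 9 falls in codon 3: AAC → Asn.
After the substitution the codon is AAG → Lys.
Asn ≠ Lys, so this is a missense mutation.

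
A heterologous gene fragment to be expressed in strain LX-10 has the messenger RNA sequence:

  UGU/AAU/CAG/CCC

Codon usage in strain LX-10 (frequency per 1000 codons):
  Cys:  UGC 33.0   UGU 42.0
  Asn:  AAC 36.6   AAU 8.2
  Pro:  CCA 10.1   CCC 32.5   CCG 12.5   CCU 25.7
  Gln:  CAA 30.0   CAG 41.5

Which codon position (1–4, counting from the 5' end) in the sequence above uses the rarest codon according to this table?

Codon 1 UGU (Cys): 42.0 per 1000.
Codon 2 AAU (Asn): 8.2 per 1000.
Codon 3 CAG (Gln): 41.5 per 1000.
Codon 4 CCC (Pro): 32.5 per 1000.
Lowest frequency is 8.2 at codon 2.

2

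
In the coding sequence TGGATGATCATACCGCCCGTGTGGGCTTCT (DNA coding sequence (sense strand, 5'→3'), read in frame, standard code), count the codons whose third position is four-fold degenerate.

Codon 1 TGG (Trp): third position 1-fold.
Codon 2 ATG (Met): third position 1-fold.
Codon 3 ATC (Ile): third position 3-fold.
Codon 4 ATA (Ile): third position 3-fold.
Codon 5 CCG (Pro): third position 4-fold.
Codon 6 CCC (Pro): third position 4-fold.
Codon 7 GTG (Val): third position 4-fold.
Codon 8 TGG (Trp): third position 1-fold.
Codon 9 GCT (Ala): third position 4-fold.
Codon 10 TCT (Ser): third position 4-fold.
Four-fold degenerate third positions: 5.

5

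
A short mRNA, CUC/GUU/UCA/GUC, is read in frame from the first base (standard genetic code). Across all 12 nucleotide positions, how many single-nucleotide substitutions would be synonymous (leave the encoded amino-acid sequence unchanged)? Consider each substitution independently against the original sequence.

12

Codon 1 (CUC, Leu): 3 synonymous substitutions.
Codon 2 (GUU, Val): 3 synonymous substitutions.
Codon 3 (UCA, Ser): 3 synonymous substitutions.
Codon 4 (GUC, Val): 3 synonymous substitutions.
Total: 3 + 3 + 3 + 3 = 12.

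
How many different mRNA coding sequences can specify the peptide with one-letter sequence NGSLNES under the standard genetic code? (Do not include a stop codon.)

6912

Asn: 2 codons.
Gly: 4 codons.
Ser: 6 codons.
Leu: 6 codons.
Asn: 2 codons.
Glu: 2 codons.
Ser: 6 codons.
2 × 4 × 6 × 6 × 2 × 2 × 6 = 6912.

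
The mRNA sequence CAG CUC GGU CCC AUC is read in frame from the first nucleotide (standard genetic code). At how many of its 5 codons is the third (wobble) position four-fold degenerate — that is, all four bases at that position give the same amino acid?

Codon 1 CAG (Gln): third position 2-fold.
Codon 2 CUC (Leu): third position 4-fold.
Codon 3 GGU (Gly): third position 4-fold.
Codon 4 CCC (Pro): third position 4-fold.
Codon 5 AUC (Ile): third position 3-fold.
Four-fold degenerate third positions: 3.

3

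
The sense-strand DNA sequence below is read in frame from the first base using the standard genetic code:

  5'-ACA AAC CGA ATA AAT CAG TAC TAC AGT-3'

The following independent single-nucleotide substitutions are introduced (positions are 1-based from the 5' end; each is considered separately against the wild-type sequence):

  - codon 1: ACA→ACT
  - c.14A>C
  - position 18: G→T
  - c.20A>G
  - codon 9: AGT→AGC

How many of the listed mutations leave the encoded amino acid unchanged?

2

Codon 1: ACA (Thr) → ACT (Thr) — synonymous.
Codon 5: AAT (Asn) → ACT (Thr) — missense.
Codon 6: CAG (Gln) → CAT (His) — missense.
Codon 7: TAC (Tyr) → TGC (Cys) — missense.
Codon 9: AGT (Ser) → AGC (Ser) — synonymous.
Synonymous: 2 of 5.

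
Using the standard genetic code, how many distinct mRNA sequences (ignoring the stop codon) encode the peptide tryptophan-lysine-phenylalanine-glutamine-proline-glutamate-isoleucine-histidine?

384

Trp: 1 codon.
Lys: 2 codons.
Phe: 2 codons.
Gln: 2 codons.
Pro: 4 codons.
Glu: 2 codons.
Ile: 3 codons.
His: 2 codons.
1 × 2 × 2 × 2 × 4 × 2 × 3 × 2 = 384.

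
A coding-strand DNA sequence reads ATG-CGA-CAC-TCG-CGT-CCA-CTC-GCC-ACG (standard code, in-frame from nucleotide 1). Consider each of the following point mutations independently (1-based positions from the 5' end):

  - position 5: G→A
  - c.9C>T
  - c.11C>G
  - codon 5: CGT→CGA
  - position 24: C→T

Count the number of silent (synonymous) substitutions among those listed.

Codon 2: CGA (Arg) → CAA (Gln) — missense.
Codon 3: CAC (His) → CAT (His) — synonymous.
Codon 4: TCG (Ser) → TGG (Trp) — missense.
Codon 5: CGT (Arg) → CGA (Arg) — synonymous.
Codon 8: GCC (Ala) → GCT (Ala) — synonymous.
Synonymous: 3 of 5.

3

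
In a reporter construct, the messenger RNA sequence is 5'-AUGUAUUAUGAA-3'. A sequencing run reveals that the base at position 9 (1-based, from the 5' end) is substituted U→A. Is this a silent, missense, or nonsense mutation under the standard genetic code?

nonsense

Position 9 falls in codon 3: UAU → Tyr.
After the substitution the codon is UAA → Stop.
The new codon is a stop codon, so this is a nonsense mutation.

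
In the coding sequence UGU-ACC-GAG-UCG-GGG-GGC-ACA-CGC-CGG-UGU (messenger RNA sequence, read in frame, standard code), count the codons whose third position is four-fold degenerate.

Codon 1 UGU (Cys): third position 2-fold.
Codon 2 ACC (Thr): third position 4-fold.
Codon 3 GAG (Glu): third position 2-fold.
Codon 4 UCG (Ser): third position 4-fold.
Codon 5 GGG (Gly): third position 4-fold.
Codon 6 GGC (Gly): third position 4-fold.
Codon 7 ACA (Thr): third position 4-fold.
Codon 8 CGC (Arg): third position 4-fold.
Codon 9 CGG (Arg): third position 4-fold.
Codon 10 UGU (Cys): third position 2-fold.
Four-fold degenerate third positions: 7.

7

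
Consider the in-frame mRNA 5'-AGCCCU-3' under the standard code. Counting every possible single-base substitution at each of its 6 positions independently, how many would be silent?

4

Codon 1 (AGC, Ser): 1 synonymous substitution.
Codon 2 (CCU, Pro): 3 synonymous substitutions.
Total: 1 + 3 = 4.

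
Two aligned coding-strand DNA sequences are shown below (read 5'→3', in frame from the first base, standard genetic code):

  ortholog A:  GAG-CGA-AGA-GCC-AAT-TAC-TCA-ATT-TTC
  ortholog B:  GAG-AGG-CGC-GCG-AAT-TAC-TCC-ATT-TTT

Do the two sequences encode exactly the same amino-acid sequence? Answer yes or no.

Codon 1: GAG Glu / GAG Glu — identical.
Codon 2: CGA Arg / AGG Arg — synonymous.
Codon 3: AGA Arg / CGC Arg — synonymous.
Codon 4: GCC Ala / GCG Ala — synonymous.
Codon 5: AAT Asn / AAT Asn — identical.
Codon 6: TAC Tyr / TAC Tyr — identical.
Codon 7: TCA Ser / TCC Ser — synonymous.
Codon 8: ATT Ile / ATT Ile — identical.
Codon 9: TTC Phe / TTT Phe — synonymous.
Nonsynonymous differences: 0 → same protein.

yes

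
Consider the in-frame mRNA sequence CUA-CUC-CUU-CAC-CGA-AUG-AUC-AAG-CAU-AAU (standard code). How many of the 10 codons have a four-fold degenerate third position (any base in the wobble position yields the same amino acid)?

4

Codon 1 CUA (Leu): third position 4-fold.
Codon 2 CUC (Leu): third position 4-fold.
Codon 3 CUU (Leu): third position 4-fold.
Codon 4 CAC (His): third position 2-fold.
Codon 5 CGA (Arg): third position 4-fold.
Codon 6 AUG (Met): third position 1-fold.
Codon 7 AUC (Ile): third position 3-fold.
Codon 8 AAG (Lys): third position 2-fold.
Codon 9 CAU (His): third position 2-fold.
Codon 10 AAU (Asn): third position 2-fold.
Four-fold degenerate third positions: 4.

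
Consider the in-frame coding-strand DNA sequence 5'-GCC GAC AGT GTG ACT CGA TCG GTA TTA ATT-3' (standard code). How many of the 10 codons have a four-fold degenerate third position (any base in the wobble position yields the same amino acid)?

6

Codon 1 GCC (Ala): third position 4-fold.
Codon 2 GAC (Asp): third position 2-fold.
Codon 3 AGT (Ser): third position 2-fold.
Codon 4 GTG (Val): third position 4-fold.
Codon 5 ACT (Thr): third position 4-fold.
Codon 6 CGA (Arg): third position 4-fold.
Codon 7 TCG (Ser): third position 4-fold.
Codon 8 GTA (Val): third position 4-fold.
Codon 9 TTA (Leu): third position 2-fold.
Codon 10 ATT (Ile): third position 3-fold.
Four-fold degenerate third positions: 6.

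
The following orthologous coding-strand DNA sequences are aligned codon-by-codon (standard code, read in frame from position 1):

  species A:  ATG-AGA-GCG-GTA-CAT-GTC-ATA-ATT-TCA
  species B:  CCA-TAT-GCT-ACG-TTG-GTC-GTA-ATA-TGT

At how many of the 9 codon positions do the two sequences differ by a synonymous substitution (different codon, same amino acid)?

Codon 1: ATG Met / CCA Pro — nonsynonymous.
Codon 2: AGA Arg / TAT Tyr — nonsynonymous.
Codon 3: GCG Ala / GCT Ala — synonymous.
Codon 4: GTA Val / ACG Thr — nonsynonymous.
Codon 5: CAT His / TTG Leu — nonsynonymous.
Codon 6: GTC Val / GTC Val — identical.
Codon 7: ATA Ile / GTA Val — nonsynonymous.
Codon 8: ATT Ile / ATA Ile — synonymous.
Codon 9: TCA Ser / TGT Cys — nonsynonymous.
Synonymous differences: 2.

2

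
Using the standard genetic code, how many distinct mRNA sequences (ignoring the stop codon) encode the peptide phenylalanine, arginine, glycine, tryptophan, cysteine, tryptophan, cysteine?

Phe: 2 codons.
Arg: 6 codons.
Gly: 4 codons.
Trp: 1 codon.
Cys: 2 codons.
Trp: 1 codon.
Cys: 2 codons.
2 × 6 × 4 × 1 × 2 × 1 × 2 = 192.

192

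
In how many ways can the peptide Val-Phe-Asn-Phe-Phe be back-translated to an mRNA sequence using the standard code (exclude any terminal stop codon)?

Val: 4 codons.
Phe: 2 codons.
Asn: 2 codons.
Phe: 2 codons.
Phe: 2 codons.
4 × 2 × 2 × 2 × 2 = 64.

64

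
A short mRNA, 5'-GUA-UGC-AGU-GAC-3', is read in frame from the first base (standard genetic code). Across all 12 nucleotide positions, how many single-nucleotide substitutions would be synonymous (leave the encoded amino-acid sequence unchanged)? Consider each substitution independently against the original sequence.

Codon 1 (GUA, Val): 3 synonymous substitutions.
Codon 2 (UGC, Cys): 1 synonymous substitution.
Codon 3 (AGU, Ser): 1 synonymous substitution.
Codon 4 (GAC, Asp): 1 synonymous substitution.
Total: 3 + 1 + 1 + 1 = 6.

6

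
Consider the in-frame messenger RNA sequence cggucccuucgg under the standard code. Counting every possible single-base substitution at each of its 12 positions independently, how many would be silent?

14

Codon 1 (CGG, Arg): 4 synonymous substitutions.
Codon 2 (UCC, Ser): 3 synonymous substitutions.
Codon 3 (CUU, Leu): 3 synonymous substitutions.
Codon 4 (CGG, Arg): 4 synonymous substitutions.
Total: 4 + 3 + 3 + 4 = 14.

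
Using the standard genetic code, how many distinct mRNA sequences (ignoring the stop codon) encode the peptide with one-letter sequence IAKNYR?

Ile: 3 codons.
Ala: 4 codons.
Lys: 2 codons.
Asn: 2 codons.
Tyr: 2 codons.
Arg: 6 codons.
3 × 4 × 2 × 2 × 2 × 6 = 576.

576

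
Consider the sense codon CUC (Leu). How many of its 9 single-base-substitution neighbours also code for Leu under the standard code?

Position 1: none → 0 synonymous.
Position 2: none → 0 synonymous.
Position 3: CUU, CUA, CUG → 3 synonymous.
Total: 0 + 0 + 3 = 3.

3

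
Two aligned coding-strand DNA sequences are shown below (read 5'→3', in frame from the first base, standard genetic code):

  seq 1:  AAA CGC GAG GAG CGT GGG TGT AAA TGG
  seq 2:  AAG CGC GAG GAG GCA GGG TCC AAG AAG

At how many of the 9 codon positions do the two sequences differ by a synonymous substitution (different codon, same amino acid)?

Codon 1: AAA Lys / AAG Lys — synonymous.
Codon 2: CGC Arg / CGC Arg — identical.
Codon 3: GAG Glu / GAG Glu — identical.
Codon 4: GAG Glu / GAG Glu — identical.
Codon 5: CGT Arg / GCA Ala — nonsynonymous.
Codon 6: GGG Gly / GGG Gly — identical.
Codon 7: TGT Cys / TCC Ser — nonsynonymous.
Codon 8: AAA Lys / AAG Lys — synonymous.
Codon 9: TGG Trp / AAG Lys — nonsynonymous.
Synonymous differences: 2.

2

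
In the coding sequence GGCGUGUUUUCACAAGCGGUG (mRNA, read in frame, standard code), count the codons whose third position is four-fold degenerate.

Codon 1 GGC (Gly): third position 4-fold.
Codon 2 GUG (Val): third position 4-fold.
Codon 3 UUU (Phe): third position 2-fold.
Codon 4 UCA (Ser): third position 4-fold.
Codon 5 CAA (Gln): third position 2-fold.
Codon 6 GCG (Ala): third position 4-fold.
Codon 7 GUG (Val): third position 4-fold.
Four-fold degenerate third positions: 5.

5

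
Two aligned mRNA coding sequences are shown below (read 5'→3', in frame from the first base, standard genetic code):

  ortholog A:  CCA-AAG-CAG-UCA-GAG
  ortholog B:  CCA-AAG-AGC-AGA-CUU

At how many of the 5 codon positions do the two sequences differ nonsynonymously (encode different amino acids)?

Codon 1: CCA Pro / CCA Pro — identical.
Codon 2: AAG Lys / AAG Lys — identical.
Codon 3: CAG Gln / AGC Ser — nonsynonymous.
Codon 4: UCA Ser / AGA Arg — nonsynonymous.
Codon 5: GAG Glu / CUU Leu — nonsynonymous.
Nonsynonymous differences: 3.

3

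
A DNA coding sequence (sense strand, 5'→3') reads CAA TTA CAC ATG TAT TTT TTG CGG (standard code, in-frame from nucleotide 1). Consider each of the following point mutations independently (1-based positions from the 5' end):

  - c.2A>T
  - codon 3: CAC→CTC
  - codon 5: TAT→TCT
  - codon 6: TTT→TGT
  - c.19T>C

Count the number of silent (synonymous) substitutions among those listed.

Codon 1: CAA (Gln) → CTA (Leu) — missense.
Codon 3: CAC (His) → CTC (Leu) — missense.
Codon 5: TAT (Tyr) → TCT (Ser) — missense.
Codon 6: TTT (Phe) → TGT (Cys) — missense.
Codon 7: TTG (Leu) → CTG (Leu) — synonymous.
Synonymous: 1 of 5.

1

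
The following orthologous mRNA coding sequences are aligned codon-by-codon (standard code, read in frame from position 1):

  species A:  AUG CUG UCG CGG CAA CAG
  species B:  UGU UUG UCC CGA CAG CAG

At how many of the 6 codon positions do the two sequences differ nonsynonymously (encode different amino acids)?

Codon 1: AUG Met / UGU Cys — nonsynonymous.
Codon 2: CUG Leu / UUG Leu — synonymous.
Codon 3: UCG Ser / UCC Ser — synonymous.
Codon 4: CGG Arg / CGA Arg — synonymous.
Codon 5: CAA Gln / CAG Gln — synonymous.
Codon 6: CAG Gln / CAG Gln — identical.
Nonsynonymous differences: 1.

1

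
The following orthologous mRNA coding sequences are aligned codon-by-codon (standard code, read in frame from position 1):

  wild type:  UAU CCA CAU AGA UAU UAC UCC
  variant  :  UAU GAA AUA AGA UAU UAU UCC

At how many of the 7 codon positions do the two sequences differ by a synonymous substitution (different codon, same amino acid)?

1

Codon 1: UAU Tyr / UAU Tyr — identical.
Codon 2: CCA Pro / GAA Glu — nonsynonymous.
Codon 3: CAU His / AUA Ile — nonsynonymous.
Codon 4: AGA Arg / AGA Arg — identical.
Codon 5: UAU Tyr / UAU Tyr — identical.
Codon 6: UAC Tyr / UAU Tyr — synonymous.
Codon 7: UCC Ser / UCC Ser — identical.
Synonymous differences: 1.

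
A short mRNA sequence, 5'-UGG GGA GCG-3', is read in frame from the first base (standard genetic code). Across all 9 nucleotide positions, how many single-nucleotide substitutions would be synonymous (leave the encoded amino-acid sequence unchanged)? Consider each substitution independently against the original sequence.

6

Codon 1 (UGG, Trp): 0 synonymous substitutions.
Codon 2 (GGA, Gly): 3 synonymous substitutions.
Codon 3 (GCG, Ala): 3 synonymous substitutions.
Total: 0 + 3 + 3 = 6.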